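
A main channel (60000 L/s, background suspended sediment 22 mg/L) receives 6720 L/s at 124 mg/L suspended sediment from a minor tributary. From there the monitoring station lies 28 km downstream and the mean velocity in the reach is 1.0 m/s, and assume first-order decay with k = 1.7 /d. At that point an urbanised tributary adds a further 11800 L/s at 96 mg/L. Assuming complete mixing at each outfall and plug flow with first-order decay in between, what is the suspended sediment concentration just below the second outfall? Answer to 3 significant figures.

Flow-weighted average: C = (60000·22.00 + 6720·124.0) / 66720 = 2153000/66720 = 32.27 mg/L; combined flow 66720 L/s.
Travel time t = 28·1000 / 1.0 = 28000 s = 7.778 h.
After decay, C = 32.27 × e^(−kt) = 32.27 × 0.5764 = 18.60 mg/L.
Second outfall: C = (66720·18.60 + 11800·96.00)/78520 = 30.23 mg/L.

30.2 mg/L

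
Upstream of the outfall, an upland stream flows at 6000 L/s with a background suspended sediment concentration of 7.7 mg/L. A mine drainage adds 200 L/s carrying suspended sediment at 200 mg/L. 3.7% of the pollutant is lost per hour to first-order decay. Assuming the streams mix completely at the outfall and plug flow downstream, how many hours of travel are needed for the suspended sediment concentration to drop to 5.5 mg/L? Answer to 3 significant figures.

Mass balance: C = (6000·7.700 + 200.0·200.0) / 6200 = 86200/6200 = 13.90 mg/L.
3.7%/h lost → k = −ln(1 − 0.037) = 0.03770 h⁻¹.
13.90·exp(−k·t) = 5.5 → t = ln(13.90/5.5)/k = 88550 s = 24.60 h.

24.6 h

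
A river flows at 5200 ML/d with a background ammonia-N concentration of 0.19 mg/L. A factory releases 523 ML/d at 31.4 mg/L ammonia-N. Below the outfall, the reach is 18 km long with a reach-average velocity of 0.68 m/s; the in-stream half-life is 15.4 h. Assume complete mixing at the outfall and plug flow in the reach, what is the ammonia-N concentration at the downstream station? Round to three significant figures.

2.18 mg/L

After mixing, C = (5200·0.1900 + 523.0·31.40) / 5723 = 17410/5723 = 3.042 mg/L.
Travel time t = 18·1000 / 0.68 = 26470 s = 7.353 h.
Half-life 15.4 h → k = ln 2 / 15.4 = 0.04501 h⁻¹ = 1.080 d⁻¹.
After decay, C = 3.042 × e^(−kt) = 3.042 × 0.7182 = 2.185 mg/L.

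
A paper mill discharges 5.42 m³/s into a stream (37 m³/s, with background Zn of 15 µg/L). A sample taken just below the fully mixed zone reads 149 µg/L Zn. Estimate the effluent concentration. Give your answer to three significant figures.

1060 µg/L

Mass balance: 37.00·15.00 + 5.420·Cₑ = 42.42·149.0
→ Cₑ = (42.42·149.0 − 37.00·15.00) / 5.420 = 1064 µg/L.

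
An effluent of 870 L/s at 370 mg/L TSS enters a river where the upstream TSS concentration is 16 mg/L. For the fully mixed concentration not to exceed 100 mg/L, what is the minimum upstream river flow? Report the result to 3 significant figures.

Set C_mix = 100: (Q·16.00 + 870.0·370.0) / (Q + 870.0) = 100
→ Q = 870.0·(370.0 − 100)/(100 − 16.00) = 2796 L/s.

2800 L/s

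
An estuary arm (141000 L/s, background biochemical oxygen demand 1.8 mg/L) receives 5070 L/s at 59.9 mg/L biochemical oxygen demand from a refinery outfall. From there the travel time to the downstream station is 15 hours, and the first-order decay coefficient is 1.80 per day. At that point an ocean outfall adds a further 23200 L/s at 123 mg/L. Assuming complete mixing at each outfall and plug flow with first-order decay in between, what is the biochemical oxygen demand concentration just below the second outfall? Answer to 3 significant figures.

17.9 mg/L

Flow-weighted average: C = (141000·1.800 + 5070·59.90) / 146100 = 557500/146100 = 3.817 mg/L; combined flow 146100 L/s.
After decay, C = 3.817 × e^(−kt) = 3.817 × 0.3247 = 1.239 mg/L.
Second outfall: C = (146100·1.239 + 23200·123.0)/169300 = 17.93 mg/L.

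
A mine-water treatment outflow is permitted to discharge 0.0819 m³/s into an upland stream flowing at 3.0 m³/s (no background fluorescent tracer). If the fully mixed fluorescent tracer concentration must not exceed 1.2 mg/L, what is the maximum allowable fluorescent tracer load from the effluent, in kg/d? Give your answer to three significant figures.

320 kg/d

Mass balance at the limit: 3.000·0 + 0.08190·Cₑ = 3.082·1.2 → Cₑ = 45.16 mg/L.
Load = 0.08190 m³/s × 45.16 g/m³ × 86 400 s/d = 319.5 kg/d.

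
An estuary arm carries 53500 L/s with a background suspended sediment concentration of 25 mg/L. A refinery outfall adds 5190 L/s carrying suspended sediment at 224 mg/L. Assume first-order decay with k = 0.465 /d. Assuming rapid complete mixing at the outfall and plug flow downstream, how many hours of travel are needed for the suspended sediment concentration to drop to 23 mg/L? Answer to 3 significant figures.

31.8 h

Mass balance: C = (53500·25.00 + 5190·224.0) / 58690 = 2500000/58690 = 42.60 mg/L.
42.60·exp(−k·t) = 23 → t = ln(42.60/23)/k = 114500 s = 31.81 h.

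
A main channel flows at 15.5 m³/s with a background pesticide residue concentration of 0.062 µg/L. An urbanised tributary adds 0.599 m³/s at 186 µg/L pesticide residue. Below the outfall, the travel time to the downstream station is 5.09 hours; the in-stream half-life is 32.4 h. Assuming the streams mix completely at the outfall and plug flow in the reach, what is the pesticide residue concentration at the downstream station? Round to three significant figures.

Mixed concentration C = ΣQC/ΣQ = (15.50·0.06200 + 0.5990·186.0) / 16.10 = 112.4/16.10 = 6.980 µg/L.
Half-life 32.4 h → k = ln 2 / 32.4 = 0.02139 h⁻¹ = 0.5134 d⁻¹.
First-order decay: C = 6.980·exp(−k·t) = 6.980·0.8968 = 6.260 µg/L.

6.26 µg/L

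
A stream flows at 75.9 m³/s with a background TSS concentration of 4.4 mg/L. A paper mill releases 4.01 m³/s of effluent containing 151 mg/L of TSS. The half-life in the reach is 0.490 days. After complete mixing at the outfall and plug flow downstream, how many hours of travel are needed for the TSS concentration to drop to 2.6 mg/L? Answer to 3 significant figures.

Flow-weighted average: C = (75.90·4.400 + 4.010·151.0) / 79.91 = 939.5/79.91 = 11.76 mg/L.
Half-life 0.490 d → k = ln 2 / 0.490 = 1.415 d⁻¹.
11.76·exp(−k·t) = 2.6 → t = ln(11.76/2.6)/k = 92160 s = 25.60 h.

25.6 h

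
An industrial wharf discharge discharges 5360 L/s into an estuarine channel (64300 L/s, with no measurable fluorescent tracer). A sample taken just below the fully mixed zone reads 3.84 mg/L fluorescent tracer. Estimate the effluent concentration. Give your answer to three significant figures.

Mass balance: 64300·0 + 5360·Cₑ = 69660·3.840
→ Cₑ = (69660·3.840 − 64300·0) / 5360 = 49.91 mg/L.

49.9 mg/L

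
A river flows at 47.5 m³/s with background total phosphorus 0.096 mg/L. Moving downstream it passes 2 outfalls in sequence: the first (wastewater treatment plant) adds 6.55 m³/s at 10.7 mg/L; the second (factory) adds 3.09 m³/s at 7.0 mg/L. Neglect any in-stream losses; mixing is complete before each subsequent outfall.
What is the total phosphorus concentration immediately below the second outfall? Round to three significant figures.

After outfall 1: Q = 47.50 + 6.550 = 54.05 m³/s; C = (47.50·0.09600 + 6.550·10.70)/54.05 = 1.381 mg/L.
After outfall 2: Q = 54.05 + 3.090 = 57.14 m³/s; C = (54.05·1.381 + 3.090·7.000)/57.14 = 1.685 mg/L.

1.68 mg/L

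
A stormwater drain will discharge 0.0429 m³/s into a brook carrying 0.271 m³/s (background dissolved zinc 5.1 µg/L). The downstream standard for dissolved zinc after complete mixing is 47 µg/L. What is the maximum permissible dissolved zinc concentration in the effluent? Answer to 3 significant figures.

312 µg/L

At the limit, (Qr·Cr + Qe·Cₑ)/(Qr + Qe) = 47:
Cₑ = (0.3139·47 − 0.2710·5.100) / 0.04290 = 311.7 µg/L.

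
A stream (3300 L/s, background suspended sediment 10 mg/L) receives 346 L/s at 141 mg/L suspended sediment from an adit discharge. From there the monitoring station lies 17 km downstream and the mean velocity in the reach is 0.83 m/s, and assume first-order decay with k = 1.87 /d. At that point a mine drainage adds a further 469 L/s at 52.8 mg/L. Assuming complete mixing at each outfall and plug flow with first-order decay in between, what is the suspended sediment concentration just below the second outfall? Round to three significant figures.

18.8 mg/L

Mass balance: C = (3300·10.00 + 346.0·141.0) / 3646 = 81790/3646 = 22.43 mg/L; combined flow 3646 L/s.
Travel time t = 17·1000 / 0.83 = 20480 s = 5.689 h.
First-order decay: C = 22.43·exp(−k·t) = 22.43·0.6419 = 14.40 mg/L.
Second outfall: C = (3646·14.40 + 469.0·52.80)/4115 = 18.78 mg/L.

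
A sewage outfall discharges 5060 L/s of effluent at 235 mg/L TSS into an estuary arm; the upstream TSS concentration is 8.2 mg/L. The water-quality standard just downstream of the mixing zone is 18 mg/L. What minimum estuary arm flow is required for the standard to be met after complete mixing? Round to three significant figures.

112000 L/s

Set C_mix = 18: (Q·8.200 + 5060·235.0) / (Q + 5060) = 18
→ Q = 5060·(235.0 − 18)/(18 − 8.200) = 112000 L/s.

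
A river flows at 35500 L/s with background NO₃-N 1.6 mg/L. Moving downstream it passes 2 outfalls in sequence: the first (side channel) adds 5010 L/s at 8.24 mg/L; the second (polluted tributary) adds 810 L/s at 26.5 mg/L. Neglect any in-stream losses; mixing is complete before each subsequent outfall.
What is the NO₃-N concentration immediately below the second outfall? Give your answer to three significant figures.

Outfall 1: combined Q = 40510 L/s; C = (35500·1.600 + 5010·8.240)/40510 = 2.421 mg/L.
Outfall 2: combined Q = 41320 L/s; C = (40510·2.421 + 810.0·26.50)/41320 = 2.893 mg/L.

2.89 mg/L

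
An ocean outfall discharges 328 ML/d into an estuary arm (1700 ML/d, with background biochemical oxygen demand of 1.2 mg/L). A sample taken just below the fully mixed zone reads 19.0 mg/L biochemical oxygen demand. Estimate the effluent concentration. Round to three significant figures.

Mass balance: 1700·1.200 + 328.0·Cₑ = 2028·19.00
→ Cₑ = (2028·19.00 − 1700·1.200) / 328.0 = 111.3 mg/L.

111 mg/L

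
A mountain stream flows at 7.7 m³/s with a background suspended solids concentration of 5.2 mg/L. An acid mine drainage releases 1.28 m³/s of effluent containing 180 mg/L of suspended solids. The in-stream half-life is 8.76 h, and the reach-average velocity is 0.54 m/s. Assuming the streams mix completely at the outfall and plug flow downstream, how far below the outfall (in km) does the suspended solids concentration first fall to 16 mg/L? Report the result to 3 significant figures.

Mixed concentration C = ΣQC/ΣQ = (7.700·5.200 + 1.280·180.0) / 8.980 = 270.4/8.980 = 30.12 mg/L.
Half-life 8.76 h → k = ln 2 / 8.76 = 0.07913 h⁻¹ = 1.899 d⁻¹.
Set 30.12·exp(−k·t) = 16 → t = ln(30.12/16)/k = 28780 s = 7.993 h.
Distance = v·t = 0.54·28780 = 15540 m = 15.54 km.

15.5 km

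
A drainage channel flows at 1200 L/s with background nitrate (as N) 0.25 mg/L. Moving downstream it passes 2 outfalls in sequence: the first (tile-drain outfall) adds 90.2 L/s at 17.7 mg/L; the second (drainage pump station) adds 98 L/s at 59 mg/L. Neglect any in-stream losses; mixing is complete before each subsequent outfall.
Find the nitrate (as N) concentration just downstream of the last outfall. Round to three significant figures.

Outfall 1: combined Q = 1290 L/s; C = (1200·0.2500 + 90.20·17.70)/1290 = 1.470 mg/L.
Outfall 2: combined Q = 1388 L/s; C = (1290·1.470 + 98.00·59.00)/1388 = 5.531 mg/L.

5.53 mg/L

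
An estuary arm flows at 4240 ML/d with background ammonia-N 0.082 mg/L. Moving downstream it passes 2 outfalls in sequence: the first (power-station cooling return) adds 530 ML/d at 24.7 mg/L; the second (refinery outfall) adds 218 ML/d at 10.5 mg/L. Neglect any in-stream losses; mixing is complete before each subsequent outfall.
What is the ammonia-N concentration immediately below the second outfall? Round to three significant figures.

After outfall 1: Q = 4240 + 530.0 = 4770 ML/d; C = (4240·0.08200 + 530.0·24.70)/4770 = 2.817 mg/L.
After outfall 2: Q = 4770 + 218.0 = 4988 ML/d; C = (4770·2.817 + 218.0·10.50)/4988 = 3.153 mg/L.

3.15 mg/L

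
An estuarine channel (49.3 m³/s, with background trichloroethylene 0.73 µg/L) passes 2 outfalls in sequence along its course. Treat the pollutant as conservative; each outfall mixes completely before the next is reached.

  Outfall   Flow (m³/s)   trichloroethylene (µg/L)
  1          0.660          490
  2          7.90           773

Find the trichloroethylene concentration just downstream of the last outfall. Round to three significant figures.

112 µg/L

After outfall 1: Q = 49.30 + 0.6600 = 49.96 m³/s; C = (49.30·0.7300 + 0.6600·490.0)/49.96 = 7.194 µg/L.
After outfall 2: Q = 49.96 + 7.900 = 57.86 m³/s; C = (49.96·7.194 + 7.900·773.0)/57.86 = 111.8 µg/L.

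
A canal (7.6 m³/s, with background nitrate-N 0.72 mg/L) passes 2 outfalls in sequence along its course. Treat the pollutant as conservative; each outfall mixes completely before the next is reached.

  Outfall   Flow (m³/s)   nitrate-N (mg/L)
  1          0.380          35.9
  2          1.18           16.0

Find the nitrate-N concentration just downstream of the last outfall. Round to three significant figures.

4.15 mg/L

Outfall 1: combined Q = 7.980 m³/s; C = (7.600·0.7200 + 0.3800·35.90)/7.980 = 2.395 mg/L.
Outfall 2: combined Q = 9.160 m³/s; C = (7.980·2.395 + 1.180·16.00)/9.160 = 4.148 mg/L.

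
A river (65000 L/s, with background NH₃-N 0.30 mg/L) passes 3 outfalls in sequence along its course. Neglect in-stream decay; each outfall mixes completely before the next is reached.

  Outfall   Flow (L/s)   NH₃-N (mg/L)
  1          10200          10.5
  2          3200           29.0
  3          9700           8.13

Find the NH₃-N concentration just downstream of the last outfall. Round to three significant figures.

Below outfall 1: Q → 75200 L/s, C = (65000·0.3000 + 10200·10.50)/75200 = 1.684 mg/L.
Below outfall 2: Q → 78400 L/s, C = (75200·1.684 + 3200·29.00)/78400 = 2.798 mg/L.
Below outfall 3: Q → 88100 L/s, C = (78400·2.798 + 9700·8.130)/88100 = 3.385 mg/L.

3.39 mg/L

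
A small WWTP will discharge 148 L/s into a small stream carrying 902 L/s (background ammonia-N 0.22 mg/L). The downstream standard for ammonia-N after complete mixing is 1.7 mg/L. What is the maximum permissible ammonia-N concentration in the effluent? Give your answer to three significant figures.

10.7 mg/L

At the limit, (Qr·Cr + Qe·Cₑ)/(Qr + Qe) = 1.7:
Cₑ = (1050·1.7 − 902.0·0.2200) / 148.0 = 10.72 mg/L.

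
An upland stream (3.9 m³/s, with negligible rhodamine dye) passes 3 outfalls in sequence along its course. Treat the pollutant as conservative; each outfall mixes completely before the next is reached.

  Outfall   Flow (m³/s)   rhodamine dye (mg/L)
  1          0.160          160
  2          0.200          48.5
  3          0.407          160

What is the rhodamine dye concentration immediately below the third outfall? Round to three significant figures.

21.5 mg/L

Outfall 1: combined Q = 4.060 m³/s; C = (3.900·0 + 0.1600·160.0)/4.060 = 6.305 mg/L.
Outfall 2: combined Q = 4.260 m³/s; C = (4.060·6.305 + 0.2000·48.50)/4.260 = 8.286 mg/L.
Outfall 3: combined Q = 4.667 m³/s; C = (4.260·8.286 + 0.4070·160.0)/4.667 = 21.52 mg/L.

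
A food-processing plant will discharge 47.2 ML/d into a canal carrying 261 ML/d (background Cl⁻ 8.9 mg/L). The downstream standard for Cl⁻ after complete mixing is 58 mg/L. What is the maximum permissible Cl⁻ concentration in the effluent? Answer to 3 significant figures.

At the limit, (Qr·Cr + Qe·Cₑ)/(Qr + Qe) = 58:
Cₑ = (308.2·58 − 261.0·8.900) / 47.20 = 329.5 mg/L.

330 mg/L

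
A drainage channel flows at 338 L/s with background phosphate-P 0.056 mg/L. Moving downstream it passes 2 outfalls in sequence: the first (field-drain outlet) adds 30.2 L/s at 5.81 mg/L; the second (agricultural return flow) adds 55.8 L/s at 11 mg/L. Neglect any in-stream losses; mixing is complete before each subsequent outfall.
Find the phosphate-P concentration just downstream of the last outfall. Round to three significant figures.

1.91 mg/L

After outfall 1: Q = 338.0 + 30.20 = 368.2 L/s; C = (338.0·0.05600 + 30.20·5.810)/368.2 = 0.5279 mg/L.
After outfall 2: Q = 368.2 + 55.80 = 424.0 L/s; C = (368.2·0.5279 + 55.80·11.00)/424.0 = 1.906 mg/L.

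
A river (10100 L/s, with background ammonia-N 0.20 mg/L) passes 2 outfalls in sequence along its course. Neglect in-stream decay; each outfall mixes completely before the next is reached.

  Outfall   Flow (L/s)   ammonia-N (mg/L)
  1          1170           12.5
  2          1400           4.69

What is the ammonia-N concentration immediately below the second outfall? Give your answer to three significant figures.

Outfall 1: combined Q = 11270 L/s; C = (10100·0.2000 + 1170·12.50)/11270 = 1.477 mg/L.
Outfall 2: combined Q = 12670 L/s; C = (11270·1.477 + 1400·4.690)/12670 = 1.832 mg/L.

1.83 mg/L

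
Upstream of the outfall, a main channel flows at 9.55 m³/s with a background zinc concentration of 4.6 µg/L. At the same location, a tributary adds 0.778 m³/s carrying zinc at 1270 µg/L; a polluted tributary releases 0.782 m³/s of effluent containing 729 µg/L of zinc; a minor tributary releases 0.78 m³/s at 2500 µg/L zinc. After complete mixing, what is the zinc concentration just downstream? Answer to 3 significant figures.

299 µg/L

Mass balance: C = (9.550·4.600 + 0.7780·1270 + 0.7820·729.0 + 0.7800·2500) / 11.89 = 3552/11.89 = 298.7 µg/L.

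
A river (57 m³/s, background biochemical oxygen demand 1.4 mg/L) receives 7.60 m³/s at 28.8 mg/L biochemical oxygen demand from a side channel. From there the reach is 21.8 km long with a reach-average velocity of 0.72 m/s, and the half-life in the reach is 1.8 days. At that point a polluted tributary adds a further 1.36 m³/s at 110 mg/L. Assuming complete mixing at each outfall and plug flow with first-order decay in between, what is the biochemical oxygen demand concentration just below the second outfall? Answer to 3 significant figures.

6.22 mg/L

Mass balance: C = (57.00·1.400 + 7.600·28.80) / 64.60 = 298.7/64.60 = 4.624 mg/L; combined flow 64.60 m³/s.
Travel time t = 21.8·1000 / 0.72 = 30280 s = 8.410 h.
Half-life 1.8 d → k = ln 2 / 1.8 = 0.3851 d⁻¹.
Decay over the reach: 4.624·exp(−kt) = 4.624·0.8738 = 4.040 mg/L.
At the second outfall, C = (64.60·4.040 + 1.360·110.0) / (64.60 + 1.360) = 6.225 mg/L.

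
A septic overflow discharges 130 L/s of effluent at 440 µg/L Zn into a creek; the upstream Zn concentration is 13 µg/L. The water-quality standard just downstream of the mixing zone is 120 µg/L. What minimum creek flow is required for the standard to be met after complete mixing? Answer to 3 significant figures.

Set C_mix = 120: (Q·13.00 + 130.0·440.0) / (Q + 130.0) = 120
→ Q = 130.0·(440.0 − 120)/(120 − 13.00) = 388.8 L/s.

389 L/s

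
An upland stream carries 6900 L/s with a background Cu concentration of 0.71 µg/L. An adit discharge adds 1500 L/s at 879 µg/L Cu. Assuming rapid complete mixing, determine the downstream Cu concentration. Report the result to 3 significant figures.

Mass balance: C = (6900·0.7100 + 1500·879.0) / 8400 = 1323000/8400 = 157.5 µg/L.

158 µg/L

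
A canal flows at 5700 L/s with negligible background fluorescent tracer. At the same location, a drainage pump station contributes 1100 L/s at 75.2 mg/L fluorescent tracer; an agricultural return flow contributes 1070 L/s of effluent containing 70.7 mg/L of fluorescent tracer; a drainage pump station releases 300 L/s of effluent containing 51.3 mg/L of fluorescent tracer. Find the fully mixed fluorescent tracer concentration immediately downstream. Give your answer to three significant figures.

21.3 mg/L

Mass balance: C = (5700·0 + 1100·75.20 + 1070·70.70 + 300.0·51.30) / 8170 = 173800/8170 = 21.27 mg/L.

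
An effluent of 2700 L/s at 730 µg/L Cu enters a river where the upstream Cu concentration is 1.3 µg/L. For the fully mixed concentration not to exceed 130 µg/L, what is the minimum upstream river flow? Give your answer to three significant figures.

Set C_mix = 130: (Q·1.300 + 2700·730.0) / (Q + 2700) = 130
→ Q = 2700·(730.0 − 130)/(130 − 1.300) = 12590 L/s.

12600 L/s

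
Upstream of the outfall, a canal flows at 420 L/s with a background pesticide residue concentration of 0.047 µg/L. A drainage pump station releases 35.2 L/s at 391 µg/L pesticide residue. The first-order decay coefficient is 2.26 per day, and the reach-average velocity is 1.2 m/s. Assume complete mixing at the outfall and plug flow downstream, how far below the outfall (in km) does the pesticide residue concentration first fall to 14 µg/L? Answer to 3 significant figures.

After mixing, C = (420.0·0.04700 + 35.20·391.0) / 455.2 = 13780/455.2 = 30.28 µg/L.
Set 30.28·exp(−k·t) = 14 → t = ln(30.28/14)/k = 29490 s = 8.192 h.
Distance = v·t = 1.2·29490 = 35390 m = 35.39 km.

35.4 km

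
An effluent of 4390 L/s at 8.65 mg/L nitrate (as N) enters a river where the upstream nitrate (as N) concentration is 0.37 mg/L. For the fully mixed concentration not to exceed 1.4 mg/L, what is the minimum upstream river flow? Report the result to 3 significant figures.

Set C_mix = 1.4: (Q·0.3700 + 4390·8.650) / (Q + 4390) = 1.4
→ Q = 4390·(8.650 − 1.4)/(1.4 − 0.3700) = 30900 L/s.

30900 L/s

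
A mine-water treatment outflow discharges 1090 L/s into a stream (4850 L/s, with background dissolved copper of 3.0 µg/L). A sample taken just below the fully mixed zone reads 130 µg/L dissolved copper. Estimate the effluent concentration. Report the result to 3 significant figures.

695 µg/L

Mass balance: 4850·3.000 + 1090·Cₑ = 5940·130.0
→ Cₑ = (5940·130.0 − 4850·3.000) / 1090 = 695.1 µg/L.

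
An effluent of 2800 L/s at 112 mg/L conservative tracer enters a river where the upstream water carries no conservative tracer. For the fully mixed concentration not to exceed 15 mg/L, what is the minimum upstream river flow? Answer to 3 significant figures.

18100 L/s

Set C_mix = 15: (Q·0 + 2800·112.0) / (Q + 2800) = 15
→ Q = 2800·(112.0 − 15)/(15 − 0) = 18110 L/s.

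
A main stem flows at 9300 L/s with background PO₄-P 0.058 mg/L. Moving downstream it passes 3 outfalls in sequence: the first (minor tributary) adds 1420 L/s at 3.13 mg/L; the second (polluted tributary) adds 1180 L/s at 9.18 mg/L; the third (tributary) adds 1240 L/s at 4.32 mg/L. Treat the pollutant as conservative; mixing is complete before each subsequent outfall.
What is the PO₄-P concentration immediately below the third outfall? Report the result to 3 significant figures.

After outfall 1: Q = 9300 + 1420 = 10720 L/s; C = (9300·0.05800 + 1420·3.130)/10720 = 0.4649 mg/L.
After outfall 2: Q = 10720 + 1180 = 11900 L/s; C = (10720·0.4649 + 1180·9.180)/11900 = 1.329 mg/L.
After outfall 3: Q = 11900 + 1240 = 13140 L/s; C = (11900·1.329 + 1240·4.320)/13140 = 1.611 mg/L.

1.61 mg/L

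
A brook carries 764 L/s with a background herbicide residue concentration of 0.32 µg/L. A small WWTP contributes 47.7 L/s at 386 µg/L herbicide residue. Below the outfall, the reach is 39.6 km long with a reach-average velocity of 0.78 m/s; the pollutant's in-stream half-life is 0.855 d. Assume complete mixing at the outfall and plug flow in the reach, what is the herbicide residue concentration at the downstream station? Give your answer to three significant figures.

14.3 µg/L

Flow-weighted average: C = (764.0·0.3200 + 47.70·386.0) / 811.7 = 18660/811.7 = 22.98 µg/L.
Travel time t = 39.6·1000 / 0.78 = 50770 s = 14.10 h.
Half-life 0.855 d → k = ln 2 / 0.855 = 0.8107 d⁻¹.
Applying C = C₀e^(−kt): 22.98 × 0.6210 = 14.27 µg/L.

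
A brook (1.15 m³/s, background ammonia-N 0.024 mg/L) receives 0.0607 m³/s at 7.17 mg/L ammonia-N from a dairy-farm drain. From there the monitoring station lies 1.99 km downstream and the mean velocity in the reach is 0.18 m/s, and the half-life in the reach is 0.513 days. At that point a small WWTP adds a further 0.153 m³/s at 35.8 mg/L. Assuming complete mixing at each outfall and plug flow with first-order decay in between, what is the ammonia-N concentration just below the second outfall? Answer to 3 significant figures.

4.30 mg/L

After mixing, C = (1.150·0.02400 + 0.06070·7.170) / 1.211 = 0.4628/1.211 = 0.3823 mg/L; combined flow 1.211 m³/s.
Travel time t = 1.99·1000 / 0.18 = 11060 s = 3.071 h.
Half-life 0.513 d → k = ln 2 / 0.513 = 1.351 d⁻¹.
After decay, C = 0.3823 × e^(−kt) = 0.3823 × 0.8412 = 0.3216 mg/L.
At the second outfall, C = (1.211·0.3216 + 0.1530·35.80) / (1.211 + 0.1530) = 4.302 mg/L.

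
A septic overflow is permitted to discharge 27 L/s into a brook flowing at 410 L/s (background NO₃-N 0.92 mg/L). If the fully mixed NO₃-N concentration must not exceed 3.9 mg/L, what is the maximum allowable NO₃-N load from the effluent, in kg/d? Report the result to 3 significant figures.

115 kg/d

Mass balance at the limit: 410.0·0.9200 + 27.00·Cₑ = 437.0·3.9 → Cₑ = 49.15 mg/L.
27.00 L/s = 0.02700 m³/s. Load = 0.02700 m³/s × 49.15 g/m³ × 86 400 s/d = 114.7 kg/d.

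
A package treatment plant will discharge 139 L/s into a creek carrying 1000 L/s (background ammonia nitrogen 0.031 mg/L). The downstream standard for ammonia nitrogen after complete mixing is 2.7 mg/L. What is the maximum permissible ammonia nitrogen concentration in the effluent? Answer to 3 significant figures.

At the limit, (Qr·Cr + Qe·Cₑ)/(Qr + Qe) = 2.7:
Cₑ = (1139·2.7 − 1000·0.03100) / 139.0 = 21.90 mg/L.

21.9 mg/L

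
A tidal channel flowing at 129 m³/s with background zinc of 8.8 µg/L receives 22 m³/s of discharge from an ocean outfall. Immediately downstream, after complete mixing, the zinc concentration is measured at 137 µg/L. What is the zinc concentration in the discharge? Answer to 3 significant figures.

889 µg/L

Mass balance: 129.0·8.800 + 22.00·Cₑ = 151.0·137.0
→ Cₑ = (151.0·137.0 − 129.0·8.800) / 22.00 = 888.7 µg/L.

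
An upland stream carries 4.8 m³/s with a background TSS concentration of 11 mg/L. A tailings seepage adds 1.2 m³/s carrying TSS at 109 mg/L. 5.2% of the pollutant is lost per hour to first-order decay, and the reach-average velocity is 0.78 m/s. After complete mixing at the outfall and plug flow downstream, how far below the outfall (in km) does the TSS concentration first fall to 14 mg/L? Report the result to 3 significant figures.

Mixed concentration C = ΣQC/ΣQ = (4.800·11.00 + 1.200·109.0) / 6.000 = 183.6/6.000 = 30.60 mg/L.
5.2%/h lost → k = −ln(1 − 0.052) = 0.05340 h⁻¹.
Set 30.60·exp(−k·t) = 14 → t = ln(30.60/14)/k = 52710 s = 14.64 h.
Distance = v·t = 0.78·52710 = 41120 m = 41.12 km.

41.1 km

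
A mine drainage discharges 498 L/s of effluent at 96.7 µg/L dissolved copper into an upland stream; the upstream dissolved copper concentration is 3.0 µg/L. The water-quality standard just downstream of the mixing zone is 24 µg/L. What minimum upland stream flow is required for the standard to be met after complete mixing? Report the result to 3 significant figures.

Set C_mix = 24: (Q·3.000 + 498.0·96.70) / (Q + 498.0) = 24
→ Q = 498.0·(96.70 − 24)/(24 − 3.000) = 1724 L/s.

1720 L/s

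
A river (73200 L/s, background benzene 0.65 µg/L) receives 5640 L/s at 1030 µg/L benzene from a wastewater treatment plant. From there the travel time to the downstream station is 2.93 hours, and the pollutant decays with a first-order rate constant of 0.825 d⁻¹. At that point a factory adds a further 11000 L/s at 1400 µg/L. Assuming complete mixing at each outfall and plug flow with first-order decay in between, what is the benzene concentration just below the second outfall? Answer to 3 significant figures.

230 µg/L

After mixing, C = (73200·0.6500 + 5640·1030) / 78840 = 5857000/78840 = 74.29 µg/L; combined flow 78840 L/s.
Decay over the reach: 74.29·exp(−kt) = 74.29·0.9042 = 67.17 µg/L.
At the second outfall, C = (78840·67.17 + 11000·1400) / (78840 + 11000) = 230.4 µg/L.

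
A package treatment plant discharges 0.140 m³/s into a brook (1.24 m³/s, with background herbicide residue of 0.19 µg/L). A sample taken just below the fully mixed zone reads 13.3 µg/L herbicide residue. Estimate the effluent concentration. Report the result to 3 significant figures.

129 µg/L

Mass balance: 1.240·0.1900 + 0.1400·Cₑ = 1.380·13.30
→ Cₑ = (1.380·13.30 − 1.240·0.1900) / 0.1400 = 129.4 µg/L.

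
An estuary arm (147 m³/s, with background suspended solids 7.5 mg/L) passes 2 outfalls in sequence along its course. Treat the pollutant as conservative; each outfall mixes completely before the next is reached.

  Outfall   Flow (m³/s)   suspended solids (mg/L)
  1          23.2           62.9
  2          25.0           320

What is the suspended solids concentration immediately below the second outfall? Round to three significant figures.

Below outfall 1: Q → 170.2 m³/s, C = (147.0·7.500 + 23.20·62.90)/170.2 = 15.05 mg/L.
Below outfall 2: Q → 195.2 m³/s, C = (170.2·15.05 + 25.00·320.0)/195.2 = 54.11 mg/L.

54.1 mg/L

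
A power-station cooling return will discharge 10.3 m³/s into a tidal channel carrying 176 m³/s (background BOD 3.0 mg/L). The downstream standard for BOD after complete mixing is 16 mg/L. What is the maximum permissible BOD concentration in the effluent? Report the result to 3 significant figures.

238 mg/L

At the limit, (Qr·Cr + Qe·Cₑ)/(Qr + Qe) = 16:
Cₑ = (186.3·16 − 176.0·3.000) / 10.30 = 238.1 mg/L.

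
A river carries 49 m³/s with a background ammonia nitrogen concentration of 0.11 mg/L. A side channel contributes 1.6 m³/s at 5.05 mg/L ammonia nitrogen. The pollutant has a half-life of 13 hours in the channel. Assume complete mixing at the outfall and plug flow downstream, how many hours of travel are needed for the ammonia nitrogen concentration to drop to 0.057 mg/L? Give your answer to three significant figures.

28.9 h

Mixed concentration C = ΣQC/ΣQ = (49.00·0.1100 + 1.600·5.050) / 50.60 = 13.47/50.60 = 0.2662 mg/L.
Half-life 13 h → k = ln 2 / 13 = 0.05332 h⁻¹ = 1.280 d⁻¹.
0.2662·exp(−k·t) = 0.057 → t = ln(0.2662/0.057)/k = 104100 s = 28.91 h.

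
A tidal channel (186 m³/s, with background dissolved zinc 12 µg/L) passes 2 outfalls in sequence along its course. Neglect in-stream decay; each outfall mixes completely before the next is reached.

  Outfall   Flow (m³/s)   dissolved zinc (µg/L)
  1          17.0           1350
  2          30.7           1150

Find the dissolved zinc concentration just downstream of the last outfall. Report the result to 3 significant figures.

Outfall 1: combined Q = 203.0 m³/s; C = (186.0·12.00 + 17.00·1350)/203.0 = 124.0 µg/L.
Outfall 2: combined Q = 233.7 m³/s; C = (203.0·124.0 + 30.70·1150)/233.7 = 258.8 µg/L.

259 µg/L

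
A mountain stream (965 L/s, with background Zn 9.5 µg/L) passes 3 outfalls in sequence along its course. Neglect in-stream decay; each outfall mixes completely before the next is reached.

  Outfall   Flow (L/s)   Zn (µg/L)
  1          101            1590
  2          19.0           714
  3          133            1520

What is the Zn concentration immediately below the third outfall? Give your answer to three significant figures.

316 µg/L

Below outfall 1: Q → 1066 L/s, C = (965.0·9.500 + 101.0·1590)/1066 = 159.2 µg/L.
Below outfall 2: Q → 1085 L/s, C = (1066·159.2 + 19.00·714.0)/1085 = 169.0 µg/L.
Below outfall 3: Q → 1218 L/s, C = (1085·169.0 + 133.0·1520)/1218 = 316.5 µg/L.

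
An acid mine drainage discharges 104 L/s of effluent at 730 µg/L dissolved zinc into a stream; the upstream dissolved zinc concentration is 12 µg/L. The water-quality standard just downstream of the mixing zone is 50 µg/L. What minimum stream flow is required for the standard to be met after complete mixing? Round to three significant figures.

1860 L/s

Set C_mix = 50: (Q·12.00 + 104.0·730.0) / (Q + 104.0) = 50
→ Q = 104.0·(730.0 − 50)/(50 − 12.00) = 1861 L/s.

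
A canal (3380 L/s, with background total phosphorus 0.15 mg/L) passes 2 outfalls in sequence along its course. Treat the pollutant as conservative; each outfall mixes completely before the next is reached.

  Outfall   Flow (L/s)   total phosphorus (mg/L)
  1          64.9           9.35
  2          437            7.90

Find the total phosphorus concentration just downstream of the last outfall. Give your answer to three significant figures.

1.18 mg/L

Outfall 1: combined Q = 3445 L/s; C = (3380·0.1500 + 64.90·9.350)/3445 = 0.3233 mg/L.
Outfall 2: combined Q = 3882 L/s; C = (3445·0.3233 + 437.0·7.900)/3882 = 1.176 mg/L.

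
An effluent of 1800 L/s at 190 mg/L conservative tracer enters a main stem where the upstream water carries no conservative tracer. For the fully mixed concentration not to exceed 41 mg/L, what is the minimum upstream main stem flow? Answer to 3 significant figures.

6540 L/s

Set C_mix = 41: (Q·0 + 1800·190.0) / (Q + 1800) = 41
→ Q = 1800·(190.0 − 41)/(41 − 0) = 6541 L/s.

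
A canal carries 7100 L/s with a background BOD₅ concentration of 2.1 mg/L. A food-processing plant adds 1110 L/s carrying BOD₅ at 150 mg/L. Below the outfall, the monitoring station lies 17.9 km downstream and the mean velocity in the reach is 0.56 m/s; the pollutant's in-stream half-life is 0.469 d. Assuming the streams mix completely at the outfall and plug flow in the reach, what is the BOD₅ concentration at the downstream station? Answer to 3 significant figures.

12.8 mg/L

After mixing, C = (7100·2.100 + 1110·150.0) / 8210 = 181400/8210 = 22.10 mg/L.
Travel time t = 17.9·1000 / 0.56 = 31960 s = 8.879 h.
Half-life 0.469 d → k = ln 2 / 0.469 = 1.478 d⁻¹.
Decay over the reach: 22.10·exp(−kt) = 22.10·0.5788 = 12.79 mg/L.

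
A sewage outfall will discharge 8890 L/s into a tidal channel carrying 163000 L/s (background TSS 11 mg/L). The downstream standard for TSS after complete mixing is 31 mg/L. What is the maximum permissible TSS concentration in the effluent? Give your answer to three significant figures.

At the limit, (Qr·Cr + Qe·Cₑ)/(Qr + Qe) = 31:
Cₑ = (171900·31 − 163000·11.00) / 8890 = 397.7 mg/L.

398 mg/L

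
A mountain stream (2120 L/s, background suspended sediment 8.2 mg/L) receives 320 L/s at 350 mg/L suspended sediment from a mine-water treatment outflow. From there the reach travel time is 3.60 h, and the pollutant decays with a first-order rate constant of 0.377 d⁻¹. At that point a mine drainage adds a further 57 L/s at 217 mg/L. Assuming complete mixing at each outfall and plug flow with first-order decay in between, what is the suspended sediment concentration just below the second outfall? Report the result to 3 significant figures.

Flow-weighted average: C = (2120·8.200 + 320.0·350.0) / 2440 = 129400/2440 = 53.03 mg/L; combined flow 2440 L/s.
Decay over the reach: 53.03·exp(−kt) = 53.03·0.9450 = 50.11 mg/L.
At the second outfall, C = (2440·50.11 + 57.00·217.0) / (2440 + 57.00) = 53.92 mg/L.

53.9 mg/L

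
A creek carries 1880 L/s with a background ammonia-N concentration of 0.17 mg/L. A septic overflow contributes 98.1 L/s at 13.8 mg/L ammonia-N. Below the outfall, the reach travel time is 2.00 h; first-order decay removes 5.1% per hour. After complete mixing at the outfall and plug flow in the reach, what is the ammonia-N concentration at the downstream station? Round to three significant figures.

0.762 mg/L

Flow-weighted average: C = (1880·0.1700 + 98.10·13.80) / 1978 = 1673/1978 = 0.8460 mg/L.
5.1%/h lost → k = −ln(1 − 0.051) = 0.05235 h⁻¹.
After decay, C = 0.8460 × e^(−kt) = 0.8460 × 0.9006 = 0.7619 mg/L.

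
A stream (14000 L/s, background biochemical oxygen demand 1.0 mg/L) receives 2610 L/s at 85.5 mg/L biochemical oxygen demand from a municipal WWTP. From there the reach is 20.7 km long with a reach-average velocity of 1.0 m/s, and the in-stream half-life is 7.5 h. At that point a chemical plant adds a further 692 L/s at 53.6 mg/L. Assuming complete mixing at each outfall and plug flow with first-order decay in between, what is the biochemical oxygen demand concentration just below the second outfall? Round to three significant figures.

Conservation of mass: C = (14000·1.000 + 2610·85.50) / 16610 = 237200/16610 = 14.28 mg/L; combined flow 16610 L/s.
Travel time t = 20.7·1000 / 1.0 = 20700 s = 5.750 h.
Half-life 7.5 h → k = ln 2 / 7.5 = 0.09242 h⁻¹ = 2.218 d⁻¹.
Applying C = C₀e^(−kt): 14.28 × 0.5878 = 8.392 mg/L.
At the second outfall, C = (16610·8.392 + 692.0·53.60) / (16610 + 692.0) = 10.20 mg/L.

10.2 mg/L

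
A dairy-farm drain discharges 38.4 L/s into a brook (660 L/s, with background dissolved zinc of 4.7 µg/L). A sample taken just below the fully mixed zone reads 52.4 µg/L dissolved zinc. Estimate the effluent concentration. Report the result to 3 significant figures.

Mass balance: 660.0·4.700 + 38.40·Cₑ = 698.4·52.40
→ Cₑ = (698.4·52.40 − 660.0·4.700) / 38.40 = 872.2 µg/L.

872 µg/L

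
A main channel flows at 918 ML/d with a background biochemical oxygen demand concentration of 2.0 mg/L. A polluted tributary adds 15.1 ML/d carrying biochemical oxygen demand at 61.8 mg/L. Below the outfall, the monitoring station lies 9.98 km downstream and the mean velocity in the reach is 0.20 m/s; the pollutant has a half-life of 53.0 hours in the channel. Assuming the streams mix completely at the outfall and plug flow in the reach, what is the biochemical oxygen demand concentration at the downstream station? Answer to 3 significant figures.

After mixing, C = (918.0·2.000 + 15.10·61.80) / 933.1 = 2769/933.1 = 2.968 mg/L.
Travel time t = 9.98·1000 / 0.20 = 49900 s = 13.86 h.
Half-life 53.0 h → k = ln 2 / 53.0 = 0.01308 h⁻¹ = 0.3139 d⁻¹.
Applying C = C₀e^(−kt): 2.968 × 0.8342 = 2.476 mg/L.

2.48 mg/L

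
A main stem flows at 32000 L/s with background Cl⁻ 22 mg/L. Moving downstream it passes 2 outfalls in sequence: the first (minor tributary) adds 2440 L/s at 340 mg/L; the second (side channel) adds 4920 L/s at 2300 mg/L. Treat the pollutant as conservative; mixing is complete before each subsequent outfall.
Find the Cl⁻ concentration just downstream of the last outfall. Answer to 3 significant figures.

326 mg/L

After outfall 1: Q = 32000 + 2440 = 34440 L/s; C = (32000·22.00 + 2440·340.0)/34440 = 44.53 mg/L.
After outfall 2: Q = 34440 + 4920 = 39360 L/s; C = (34440·44.53 + 4920·2300)/39360 = 326.5 mg/L.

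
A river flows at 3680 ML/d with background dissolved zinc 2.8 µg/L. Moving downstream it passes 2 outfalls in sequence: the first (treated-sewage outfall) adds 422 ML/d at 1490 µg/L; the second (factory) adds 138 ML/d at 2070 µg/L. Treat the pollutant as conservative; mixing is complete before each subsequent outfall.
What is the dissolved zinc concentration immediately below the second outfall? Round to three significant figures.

218 µg/L

After outfall 1: Q = 3680 + 422.0 = 4102 ML/d; C = (3680·2.800 + 422.0·1490)/4102 = 155.8 µg/L.
After outfall 2: Q = 4102 + 138.0 = 4240 ML/d; C = (4102·155.8 + 138.0·2070)/4240 = 218.1 µg/L.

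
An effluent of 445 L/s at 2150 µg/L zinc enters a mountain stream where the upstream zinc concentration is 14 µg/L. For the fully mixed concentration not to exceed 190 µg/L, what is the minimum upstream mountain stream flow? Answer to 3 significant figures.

Set C_mix = 190: (Q·14.00 + 445.0·2150) / (Q + 445.0) = 190
→ Q = 445.0·(2150 − 190)/(190 − 14.00) = 4956 L/s.

4960 L/s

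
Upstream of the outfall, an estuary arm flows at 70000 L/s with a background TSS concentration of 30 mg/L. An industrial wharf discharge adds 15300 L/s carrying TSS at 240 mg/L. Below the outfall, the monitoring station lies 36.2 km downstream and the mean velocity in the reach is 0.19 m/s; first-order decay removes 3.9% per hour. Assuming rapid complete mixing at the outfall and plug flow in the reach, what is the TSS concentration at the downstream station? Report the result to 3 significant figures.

Flow-weighted average: C = (70000·30.00 + 15300·240.0) / 85300 = 5772000/85300 = 67.67 mg/L.
Travel time t = 36.2·1000 / 0.19 = 190500 s = 52.92 h.
3.9%/h lost → k = −ln(1 − 0.039) = 0.03978 h⁻¹.
After decay, C = 67.67 × e^(−kt) = 67.67 × 0.1218 = 8.242 mg/L.

8.24 mg/L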